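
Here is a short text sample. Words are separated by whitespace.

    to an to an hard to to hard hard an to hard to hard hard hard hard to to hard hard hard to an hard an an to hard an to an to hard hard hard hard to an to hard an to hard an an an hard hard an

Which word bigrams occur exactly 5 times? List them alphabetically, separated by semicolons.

hard to; to an

Bigram counts meeting the condition (exactly 5 times):
  hard to: 5
  to an: 5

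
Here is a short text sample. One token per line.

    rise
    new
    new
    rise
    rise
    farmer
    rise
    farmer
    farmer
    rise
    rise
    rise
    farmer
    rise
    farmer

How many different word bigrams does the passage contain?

7

15 tokens → 14 bigram windows in total.
Repeated bigrams (each contributes count−1 duplicates):
  rise farmer: 4
  farmer rise: 3
  rise rise: 3
7 duplicate windows → 14 − 7 = 7 distinct.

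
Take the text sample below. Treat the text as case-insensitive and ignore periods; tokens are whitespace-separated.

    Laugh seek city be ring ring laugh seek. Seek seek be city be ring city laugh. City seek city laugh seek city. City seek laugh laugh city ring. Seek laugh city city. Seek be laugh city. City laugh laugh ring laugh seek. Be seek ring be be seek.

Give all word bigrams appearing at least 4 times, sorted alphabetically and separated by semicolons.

Bigram counts meeting the condition (at least 4 times):
  laugh city: 4
  laugh seek: 4

laugh city; laugh seek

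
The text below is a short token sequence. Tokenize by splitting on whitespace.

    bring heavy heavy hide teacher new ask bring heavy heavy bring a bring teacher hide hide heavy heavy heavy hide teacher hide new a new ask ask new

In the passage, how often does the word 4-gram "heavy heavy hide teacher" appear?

2

Scanning the 25 overlapping 4-gram windows for "heavy heavy hide teacher":
  position 2–5: heavy heavy hide teacher
  position 18–21: heavy heavy hide teacher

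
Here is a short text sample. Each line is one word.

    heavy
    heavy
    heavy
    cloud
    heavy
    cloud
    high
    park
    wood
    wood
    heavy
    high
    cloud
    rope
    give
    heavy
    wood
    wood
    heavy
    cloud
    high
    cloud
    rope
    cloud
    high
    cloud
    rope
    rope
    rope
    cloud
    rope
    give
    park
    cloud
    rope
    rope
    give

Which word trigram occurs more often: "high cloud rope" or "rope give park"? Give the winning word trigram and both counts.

"high cloud rope" (3 vs 1)

"high cloud rope": 3 occurrences
"rope give park": 1 occurrence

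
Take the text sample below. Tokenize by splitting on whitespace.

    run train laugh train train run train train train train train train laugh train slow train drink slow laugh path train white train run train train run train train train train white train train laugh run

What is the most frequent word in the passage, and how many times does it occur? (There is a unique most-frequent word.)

Unigram frequencies (highest first):
  train: 21
  run: 5
  laugh: 4
  slow: 2
  white: 2
  drink: 1
  … (1 more, each ≤ 1)

"train", 21 times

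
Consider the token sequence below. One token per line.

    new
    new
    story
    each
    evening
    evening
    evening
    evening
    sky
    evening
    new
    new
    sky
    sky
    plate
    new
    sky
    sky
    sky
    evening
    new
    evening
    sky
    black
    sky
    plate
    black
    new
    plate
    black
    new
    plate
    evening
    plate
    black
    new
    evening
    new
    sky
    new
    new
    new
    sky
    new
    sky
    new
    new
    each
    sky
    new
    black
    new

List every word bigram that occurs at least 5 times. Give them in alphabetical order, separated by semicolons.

Bigram counts meeting the condition (at least 5 times):
  new new: 5
  new sky: 5

new new; new sky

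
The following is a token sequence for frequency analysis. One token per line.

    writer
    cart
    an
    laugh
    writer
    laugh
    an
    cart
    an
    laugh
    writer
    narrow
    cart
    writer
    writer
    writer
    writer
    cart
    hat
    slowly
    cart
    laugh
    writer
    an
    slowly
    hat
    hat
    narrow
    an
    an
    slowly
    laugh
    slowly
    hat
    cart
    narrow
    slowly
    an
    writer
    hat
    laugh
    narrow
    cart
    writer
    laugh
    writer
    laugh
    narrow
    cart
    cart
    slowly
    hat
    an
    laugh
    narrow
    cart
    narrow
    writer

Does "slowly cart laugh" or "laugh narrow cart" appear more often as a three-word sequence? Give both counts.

"laugh narrow cart" (3 vs 1)

"slowly cart laugh": 1 occurrence
"laugh narrow cart": 3 occurrences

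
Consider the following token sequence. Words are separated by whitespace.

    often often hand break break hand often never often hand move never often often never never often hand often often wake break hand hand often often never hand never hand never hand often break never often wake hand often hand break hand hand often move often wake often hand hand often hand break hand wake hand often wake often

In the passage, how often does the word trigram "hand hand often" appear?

3

Scanning the 57 overlapping trigram windows for "hand hand often":
  position 23–25: hand hand often
  position 42–44: hand hand often
  position 49–51: hand hand often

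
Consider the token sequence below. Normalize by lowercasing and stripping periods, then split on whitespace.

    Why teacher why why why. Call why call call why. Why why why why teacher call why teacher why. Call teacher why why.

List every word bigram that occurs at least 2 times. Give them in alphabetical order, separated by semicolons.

call why; teacher why; why call; why teacher; why why

Bigram counts meeting the condition (at least 2 times):
  call why: 3
  teacher why: 3
  why call: 3
  why teacher: 3
  why why: 7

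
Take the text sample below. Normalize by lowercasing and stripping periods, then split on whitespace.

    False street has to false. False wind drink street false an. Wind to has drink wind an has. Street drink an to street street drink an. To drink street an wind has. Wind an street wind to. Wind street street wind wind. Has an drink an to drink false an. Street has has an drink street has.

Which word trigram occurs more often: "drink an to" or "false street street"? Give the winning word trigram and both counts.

"drink an to": 3 occurrences
"false street street": 0 occurrences

"drink an to" (3 vs 0)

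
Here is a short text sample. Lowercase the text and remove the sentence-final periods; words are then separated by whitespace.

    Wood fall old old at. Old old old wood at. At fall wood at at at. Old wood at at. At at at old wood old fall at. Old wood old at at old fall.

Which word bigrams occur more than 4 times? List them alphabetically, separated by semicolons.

Bigram counts meeting the condition (more than 4 times):
  at at: 8
  at old: 5

at at; at old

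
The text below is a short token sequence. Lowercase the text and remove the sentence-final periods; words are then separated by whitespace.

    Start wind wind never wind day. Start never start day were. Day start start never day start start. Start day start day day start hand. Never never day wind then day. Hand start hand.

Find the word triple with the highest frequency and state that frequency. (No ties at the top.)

"day start start", 2 times

Trigram frequencies (highest first):
  day start start: 2
  start wind wind: 1
  wind wind never: 1
  wind never wind: 1
  never wind day: 1
  wind day start: 1
  … (25 more, each ≤ 1)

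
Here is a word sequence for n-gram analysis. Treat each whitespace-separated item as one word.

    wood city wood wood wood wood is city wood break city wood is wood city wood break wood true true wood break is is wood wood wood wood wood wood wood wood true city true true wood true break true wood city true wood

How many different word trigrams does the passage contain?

44 tokens → 42 trigram windows in total.
Repeated trigrams (each contributes count−1 duplicates):
  wood wood wood: 8
  city wood break: 2
  true true wood: 2
  wood city wood: 2
10 duplicate windows → 42 − 10 = 32 distinct.

32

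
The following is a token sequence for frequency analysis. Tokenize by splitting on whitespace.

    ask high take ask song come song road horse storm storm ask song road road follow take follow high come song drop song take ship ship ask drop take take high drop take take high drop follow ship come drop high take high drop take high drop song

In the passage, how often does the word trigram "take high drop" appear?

Scanning the 46 overlapping trigram windows for "take high drop":
  position 30–32: take high drop
  position 34–36: take high drop
  position 42–44: take high drop
  position 45–47: take high drop

4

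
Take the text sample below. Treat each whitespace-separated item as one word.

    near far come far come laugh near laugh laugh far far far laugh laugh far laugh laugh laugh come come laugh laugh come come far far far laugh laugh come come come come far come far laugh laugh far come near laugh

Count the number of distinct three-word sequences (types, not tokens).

25

42 tokens → 40 trigram windows in total.
Repeated trigrams (each contributes count−1 duplicates):
  far laugh laugh: 4
  laugh come come: 3
  laugh laugh come: 3
  laugh laugh far: 3
  come come come: 2
  come come far: 2
  come far come: 2
  far come far: 2
  … (2 more repeated)
15 duplicate windows → 40 − 15 = 25 distinct.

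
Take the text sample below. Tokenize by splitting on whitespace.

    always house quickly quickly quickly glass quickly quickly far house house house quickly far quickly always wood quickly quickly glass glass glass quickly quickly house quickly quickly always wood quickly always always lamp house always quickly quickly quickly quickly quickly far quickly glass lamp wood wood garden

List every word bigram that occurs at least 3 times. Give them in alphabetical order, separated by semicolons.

house quickly; quickly always; quickly far; quickly glass; quickly quickly

Bigram counts meeting the condition (at least 3 times):
  house quickly: 3
  quickly always: 3
  quickly far: 3
  quickly glass: 3
  quickly quickly: 10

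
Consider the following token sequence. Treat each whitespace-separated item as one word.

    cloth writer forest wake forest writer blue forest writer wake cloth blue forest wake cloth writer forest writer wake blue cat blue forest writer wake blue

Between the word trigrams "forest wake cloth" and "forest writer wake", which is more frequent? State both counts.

"forest writer wake" (3 vs 1)

"forest wake cloth": 1 occurrence
"forest writer wake": 3 occurrences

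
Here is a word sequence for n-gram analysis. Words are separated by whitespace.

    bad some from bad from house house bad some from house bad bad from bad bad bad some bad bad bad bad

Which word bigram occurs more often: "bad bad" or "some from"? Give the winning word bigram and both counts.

"bad bad" (6 vs 2)

"bad bad": 6 occurrences
"some from": 2 occurrences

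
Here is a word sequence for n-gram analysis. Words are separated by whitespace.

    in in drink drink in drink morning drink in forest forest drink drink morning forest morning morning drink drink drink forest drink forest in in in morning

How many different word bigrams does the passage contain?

27 tokens → 26 bigram windows in total.
Repeated bigrams (each contributes count−1 duplicates):
  drink drink: 4
  in in: 3
  drink forest: 2
  drink in: 2
  drink morning: 2
  forest drink: 2
  in drink: 2
  morning drink: 2
11 duplicate windows → 26 − 11 = 15 distinct.

15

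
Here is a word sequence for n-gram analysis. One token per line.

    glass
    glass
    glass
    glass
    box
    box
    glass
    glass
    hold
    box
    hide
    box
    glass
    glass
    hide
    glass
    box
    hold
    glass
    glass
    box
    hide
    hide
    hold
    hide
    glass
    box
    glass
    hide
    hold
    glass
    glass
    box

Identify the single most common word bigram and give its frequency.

"glass glass", 7 times

Bigram frequencies (highest first):
  glass glass: 7
  glass box: 5
  box glass: 3
  box hide: 2
  glass hide: 2
  hide glass: 2
  … (9 more, each ≤ 2)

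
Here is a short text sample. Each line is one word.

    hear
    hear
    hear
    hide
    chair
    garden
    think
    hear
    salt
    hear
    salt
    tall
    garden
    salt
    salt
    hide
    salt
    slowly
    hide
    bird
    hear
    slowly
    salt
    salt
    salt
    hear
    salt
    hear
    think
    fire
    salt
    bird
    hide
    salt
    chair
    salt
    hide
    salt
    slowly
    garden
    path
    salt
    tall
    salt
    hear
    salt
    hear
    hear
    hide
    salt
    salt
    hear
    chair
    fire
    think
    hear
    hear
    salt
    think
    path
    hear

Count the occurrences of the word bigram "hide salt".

Scanning the 60 overlapping bigram windows for "hide salt":
  position 16–17: hide salt
  position 33–34: hide salt
  position 37–38: hide salt
  position 49–50: hide salt

4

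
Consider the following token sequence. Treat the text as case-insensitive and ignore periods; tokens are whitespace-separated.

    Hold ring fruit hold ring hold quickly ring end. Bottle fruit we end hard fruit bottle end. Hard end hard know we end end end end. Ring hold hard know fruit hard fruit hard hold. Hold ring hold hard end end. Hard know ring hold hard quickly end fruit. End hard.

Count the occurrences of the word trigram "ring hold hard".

3

Scanning the 49 overlapping trigram windows for "ring hold hard":
  position 27–29: ring hold hard
  position 37–39: ring hold hard
  position 44–46: ring hold hard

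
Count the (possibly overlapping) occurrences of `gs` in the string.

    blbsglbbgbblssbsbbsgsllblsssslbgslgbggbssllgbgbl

Sliding a length-2 window over the 48 characters (47 positions):
  position 20–21: gs
  position 32–33: gs

2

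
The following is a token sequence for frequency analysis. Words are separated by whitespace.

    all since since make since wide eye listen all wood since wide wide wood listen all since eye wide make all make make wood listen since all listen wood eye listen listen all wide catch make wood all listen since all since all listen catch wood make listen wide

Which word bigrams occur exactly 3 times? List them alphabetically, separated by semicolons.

Bigram counts meeting the condition (exactly 3 times):
  all listen: 3
  all since: 3
  listen all: 3
  since all: 3

all listen; all since; listen all; since all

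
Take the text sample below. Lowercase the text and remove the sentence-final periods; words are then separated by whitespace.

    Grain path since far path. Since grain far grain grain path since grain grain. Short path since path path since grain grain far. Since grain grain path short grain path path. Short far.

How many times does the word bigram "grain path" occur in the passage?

4

Scanning the 32 overlapping bigram windows for "grain path":
  position 1–2: grain path
  position 10–11: grain path
  position 26–27: grain path
  position 29–30: grain path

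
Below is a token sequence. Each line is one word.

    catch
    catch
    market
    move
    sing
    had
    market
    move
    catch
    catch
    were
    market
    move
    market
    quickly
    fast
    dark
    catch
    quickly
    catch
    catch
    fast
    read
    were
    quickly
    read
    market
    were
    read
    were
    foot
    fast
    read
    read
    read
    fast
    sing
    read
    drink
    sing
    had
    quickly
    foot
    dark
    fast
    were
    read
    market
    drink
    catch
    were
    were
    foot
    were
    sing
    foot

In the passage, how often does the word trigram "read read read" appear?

1

Scanning the 54 overlapping trigram windows for "read read read":
  position 33–35: read read read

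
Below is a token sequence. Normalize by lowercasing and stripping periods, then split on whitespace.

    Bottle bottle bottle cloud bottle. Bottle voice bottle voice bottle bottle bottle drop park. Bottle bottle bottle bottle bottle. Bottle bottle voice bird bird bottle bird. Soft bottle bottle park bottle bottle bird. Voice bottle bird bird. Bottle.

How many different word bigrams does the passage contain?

38 tokens → 37 bigram windows in total.
Repeated bigrams (each contributes count−1 duplicates):
  bottle bottle: 13
  bottle bird: 3
  bottle voice: 3
  voice bottle: 3
  bird bird: 2
  bird bottle: 2
  park bottle: 2
21 duplicate windows → 37 − 21 = 16 distinct.

16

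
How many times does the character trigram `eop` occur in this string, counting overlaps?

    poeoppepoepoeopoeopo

3

Sliding a length-3 window over the 20 characters (18 positions):
  position 3–5: eop
  position 13–15: eop
  position 17–19: eop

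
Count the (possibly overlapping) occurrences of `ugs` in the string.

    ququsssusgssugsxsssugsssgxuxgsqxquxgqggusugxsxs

2

Sliding a length-3 window over the 47 characters (45 positions):
  position 13–15: ugs
  position 20–22: ugs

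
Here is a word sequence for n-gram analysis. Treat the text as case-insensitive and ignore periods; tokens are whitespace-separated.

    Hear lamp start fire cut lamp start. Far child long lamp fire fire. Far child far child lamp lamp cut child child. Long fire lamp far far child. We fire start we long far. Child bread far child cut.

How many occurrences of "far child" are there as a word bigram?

Scanning the 38 overlapping bigram windows for "far child":
  position 8–9: far child
  position 14–15: far child
  position 16–17: far child
  position 27–28: far child
  position 34–35: far child
  position 37–38: far child

6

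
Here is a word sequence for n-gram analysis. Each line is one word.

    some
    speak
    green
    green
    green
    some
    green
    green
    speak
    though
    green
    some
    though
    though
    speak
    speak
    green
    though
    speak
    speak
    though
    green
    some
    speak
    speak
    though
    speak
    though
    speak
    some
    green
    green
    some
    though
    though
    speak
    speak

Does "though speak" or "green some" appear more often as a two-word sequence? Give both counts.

"though speak": 5 occurrences
"green some": 4 occurrences

"though speak" (5 vs 4)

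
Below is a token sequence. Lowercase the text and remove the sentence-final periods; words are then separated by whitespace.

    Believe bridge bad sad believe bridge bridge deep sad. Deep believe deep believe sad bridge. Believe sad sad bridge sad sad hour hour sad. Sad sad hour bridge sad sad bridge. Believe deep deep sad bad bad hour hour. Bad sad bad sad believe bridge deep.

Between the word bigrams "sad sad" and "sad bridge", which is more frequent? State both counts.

"sad sad": 5 occurrences
"sad bridge": 3 occurrences

"sad sad" (5 vs 3)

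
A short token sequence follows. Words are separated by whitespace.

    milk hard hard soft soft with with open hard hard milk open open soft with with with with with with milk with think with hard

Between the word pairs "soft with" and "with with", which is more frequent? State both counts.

"with with" (6 vs 2)

"soft with": 2 occurrences
"with with": 6 occurrences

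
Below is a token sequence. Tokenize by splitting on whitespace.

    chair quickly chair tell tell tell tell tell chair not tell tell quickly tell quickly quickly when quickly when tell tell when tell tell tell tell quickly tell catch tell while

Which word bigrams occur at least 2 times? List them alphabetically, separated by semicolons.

Bigram counts meeting the condition (at least 2 times):
  quickly tell: 2
  quickly when: 2
  tell quickly: 3
  tell tell: 9
  when tell: 2

quickly tell; quickly when; tell quickly; tell tell; when tell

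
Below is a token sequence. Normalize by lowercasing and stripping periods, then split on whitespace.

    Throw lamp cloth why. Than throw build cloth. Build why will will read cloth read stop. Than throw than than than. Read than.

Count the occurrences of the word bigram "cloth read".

Scanning the 22 overlapping bigram windows for "cloth read":
  position 14–15: cloth read

1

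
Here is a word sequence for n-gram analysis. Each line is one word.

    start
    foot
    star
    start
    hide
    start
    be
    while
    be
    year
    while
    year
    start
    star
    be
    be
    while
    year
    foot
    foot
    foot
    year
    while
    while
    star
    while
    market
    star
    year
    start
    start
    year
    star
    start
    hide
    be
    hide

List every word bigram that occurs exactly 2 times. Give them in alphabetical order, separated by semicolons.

be while; foot foot; star start; start hide; while year; year start; year while

Bigram counts meeting the condition (exactly 2 times):
  be while: 2
  foot foot: 2
  star start: 2
  start hide: 2
  while year: 2
  year start: 2
  year while: 2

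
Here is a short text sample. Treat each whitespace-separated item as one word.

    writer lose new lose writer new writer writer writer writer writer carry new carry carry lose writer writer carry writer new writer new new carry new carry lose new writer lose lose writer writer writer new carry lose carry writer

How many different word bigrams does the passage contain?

16

40 tokens → 39 bigram windows in total.
Repeated bigrams (each contributes count−1 duplicates):
  writer writer: 7
  new carry: 4
  writer new: 4
  carry lose: 3
  lose writer: 3
  new writer: 3
  carry new: 2
  carry writer: 2
  … (3 more repeated)
23 duplicate windows → 39 − 23 = 16 distinct.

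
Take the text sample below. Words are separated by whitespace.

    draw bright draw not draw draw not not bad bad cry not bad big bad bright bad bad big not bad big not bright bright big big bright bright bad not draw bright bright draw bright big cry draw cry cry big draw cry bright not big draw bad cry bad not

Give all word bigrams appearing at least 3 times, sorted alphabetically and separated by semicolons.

bad big; bright bright; draw bright; not bad

Bigram counts meeting the condition (at least 3 times):
  bad big: 3
  bright bright: 3
  draw bright: 3
  not bad: 3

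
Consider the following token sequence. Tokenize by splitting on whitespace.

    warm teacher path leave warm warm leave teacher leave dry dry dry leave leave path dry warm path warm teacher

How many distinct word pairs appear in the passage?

20 tokens → 19 bigram windows in total.
Repeated bigrams (each contributes count−1 duplicates):
  dry dry: 2
  warm teacher: 2
2 duplicate windows → 19 − 2 = 17 distinct.

17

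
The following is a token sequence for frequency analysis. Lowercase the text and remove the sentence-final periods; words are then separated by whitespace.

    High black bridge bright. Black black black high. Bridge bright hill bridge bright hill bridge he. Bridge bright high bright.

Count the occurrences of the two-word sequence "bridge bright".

4

Scanning the 19 overlapping bigram windows for "bridge bright":
  position 3–4: bridge bright
  position 9–10: bridge bright
  position 12–13: bridge bright
  position 17–18: bridge bright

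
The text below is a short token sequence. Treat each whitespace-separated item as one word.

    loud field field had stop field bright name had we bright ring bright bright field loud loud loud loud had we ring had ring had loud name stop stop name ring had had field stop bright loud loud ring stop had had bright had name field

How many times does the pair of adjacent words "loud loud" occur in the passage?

Scanning the 45 overlapping bigram windows for "loud loud":
  position 16–17: loud loud
  position 17–18: loud loud
  position 18–19: loud loud
  position 37–38: loud loud

4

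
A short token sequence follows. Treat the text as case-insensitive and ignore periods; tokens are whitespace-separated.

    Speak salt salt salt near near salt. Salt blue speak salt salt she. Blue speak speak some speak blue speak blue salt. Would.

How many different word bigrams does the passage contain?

15

23 tokens → 22 bigram windows in total.
Repeated bigrams (each contributes count−1 duplicates):
  salt salt: 4
  blue speak: 3
  speak blue: 2
  speak salt: 2
7 duplicate windows → 22 − 7 = 15 distinct.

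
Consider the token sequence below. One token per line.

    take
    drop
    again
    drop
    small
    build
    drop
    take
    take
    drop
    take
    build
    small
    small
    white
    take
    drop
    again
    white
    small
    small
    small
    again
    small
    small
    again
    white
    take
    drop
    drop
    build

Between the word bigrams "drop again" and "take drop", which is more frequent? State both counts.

"drop again": 2 occurrences
"take drop": 4 occurrences

"take drop" (4 vs 2)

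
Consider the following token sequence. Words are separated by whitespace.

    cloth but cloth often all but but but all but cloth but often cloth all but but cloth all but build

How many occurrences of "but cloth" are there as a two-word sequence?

Scanning the 20 overlapping bigram windows for "but cloth":
  position 2–3: but cloth
  position 10–11: but cloth
  position 17–18: but cloth

3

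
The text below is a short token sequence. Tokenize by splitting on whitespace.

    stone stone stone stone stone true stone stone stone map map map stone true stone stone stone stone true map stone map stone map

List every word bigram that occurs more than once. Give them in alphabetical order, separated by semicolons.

Bigram counts meeting the condition (more than once):
  map map: 2
  map stone: 3
  stone map: 3
  stone stone: 9
  stone true: 3
  true stone: 2

map map; map stone; stone map; stone stone; stone true; true stone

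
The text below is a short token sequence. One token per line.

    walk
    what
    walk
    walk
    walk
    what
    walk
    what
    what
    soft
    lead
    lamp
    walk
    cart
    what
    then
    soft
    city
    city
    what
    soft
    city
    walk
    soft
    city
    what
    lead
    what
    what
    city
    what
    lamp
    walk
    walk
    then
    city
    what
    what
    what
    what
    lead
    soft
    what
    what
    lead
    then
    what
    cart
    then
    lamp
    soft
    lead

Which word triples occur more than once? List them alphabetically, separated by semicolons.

Trigram counts meeting the condition (more than once):
  walk what walk: 2
  what what lead: 2
  what what what: 2

walk what walk; what what lead; what what what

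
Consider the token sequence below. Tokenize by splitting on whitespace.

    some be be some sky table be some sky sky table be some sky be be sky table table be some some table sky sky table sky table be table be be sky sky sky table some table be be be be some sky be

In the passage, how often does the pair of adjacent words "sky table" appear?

Scanning the 44 overlapping bigram windows for "sky table":
  position 5–6: sky table
  position 10–11: sky table
  position 17–18: sky table
  position 25–26: sky table
  position 27–28: sky table
  position 35–36: sky table

6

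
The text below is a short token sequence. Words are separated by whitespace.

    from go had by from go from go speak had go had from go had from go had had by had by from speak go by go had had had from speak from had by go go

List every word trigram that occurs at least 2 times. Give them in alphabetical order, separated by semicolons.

from go had; go had from; go had had; had by from; had from go

Trigram counts meeting the condition (at least 2 times):
  from go had: 3
  go had from: 2
  go had had: 2
  had by from: 2
  had from go: 2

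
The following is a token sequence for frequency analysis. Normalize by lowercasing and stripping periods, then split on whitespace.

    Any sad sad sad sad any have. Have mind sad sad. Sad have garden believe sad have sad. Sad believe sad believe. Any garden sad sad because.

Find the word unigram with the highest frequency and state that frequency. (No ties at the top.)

Unigram frequencies (highest first):
  sad: 13
  have: 4
  any: 3
  believe: 3
  garden: 2
  mind: 1
  … (1 more, each ≤ 1)

"sad", 13 times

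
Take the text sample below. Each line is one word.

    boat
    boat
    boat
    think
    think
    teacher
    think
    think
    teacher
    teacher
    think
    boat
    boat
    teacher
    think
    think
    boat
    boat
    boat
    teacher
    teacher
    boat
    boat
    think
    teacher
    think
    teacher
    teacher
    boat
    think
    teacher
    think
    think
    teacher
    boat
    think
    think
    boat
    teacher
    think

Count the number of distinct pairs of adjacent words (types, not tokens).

40 tokens → 39 bigram windows in total.
Repeated bigrams (each contributes count−1 duplicates):
  boat boat: 6
  teacher think: 6
  think teacher: 6
  think think: 5
  boat think: 4
  boat teacher: 3
  teacher boat: 3
  teacher teacher: 3
  … (1 more repeated)
30 duplicate windows → 39 − 30 = 9 distinct.

9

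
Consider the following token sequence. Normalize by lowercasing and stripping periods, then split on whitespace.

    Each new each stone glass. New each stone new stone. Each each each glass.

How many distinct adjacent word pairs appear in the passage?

14 tokens → 13 bigram windows in total.
Repeated bigrams (each contributes count−1 duplicates):
  each each: 2
  each stone: 2
  new each: 2
3 duplicate windows → 13 − 3 = 10 distinct.

10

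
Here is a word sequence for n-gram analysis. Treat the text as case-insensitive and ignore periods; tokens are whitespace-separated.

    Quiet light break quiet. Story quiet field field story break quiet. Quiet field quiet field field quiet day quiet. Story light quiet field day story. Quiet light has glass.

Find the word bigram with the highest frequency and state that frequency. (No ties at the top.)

"quiet field", 4 times

Bigram frequencies (highest first):
  quiet field: 4
  quiet light: 2
  break quiet: 2
  quiet story: 2
  story quiet: 2
  field field: 2
  … (13 more, each ≤ 2)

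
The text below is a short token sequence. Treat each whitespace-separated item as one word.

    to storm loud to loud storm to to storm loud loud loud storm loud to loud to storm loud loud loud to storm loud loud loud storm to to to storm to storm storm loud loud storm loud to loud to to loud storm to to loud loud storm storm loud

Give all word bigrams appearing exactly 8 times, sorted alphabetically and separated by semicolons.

Bigram counts meeting the condition (exactly 8 times):
  loud loud: 8
  storm loud: 8

loud loud; storm loud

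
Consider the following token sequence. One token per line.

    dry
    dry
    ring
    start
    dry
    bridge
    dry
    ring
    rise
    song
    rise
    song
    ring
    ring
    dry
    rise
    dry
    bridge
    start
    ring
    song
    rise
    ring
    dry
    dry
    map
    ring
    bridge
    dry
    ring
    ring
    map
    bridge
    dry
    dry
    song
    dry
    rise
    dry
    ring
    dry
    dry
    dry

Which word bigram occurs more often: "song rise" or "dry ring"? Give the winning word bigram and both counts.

"song rise": 2 occurrences
"dry ring": 4 occurrences

"dry ring" (4 vs 2)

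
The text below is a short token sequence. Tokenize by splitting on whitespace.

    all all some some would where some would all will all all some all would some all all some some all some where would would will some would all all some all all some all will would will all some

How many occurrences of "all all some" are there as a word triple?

5

Scanning the 38 overlapping trigram windows for "all all some":
  position 1–3: all all some
  position 11–13: all all some
  position 17–19: all all some
  position 29–31: all all some
  position 32–34: all all some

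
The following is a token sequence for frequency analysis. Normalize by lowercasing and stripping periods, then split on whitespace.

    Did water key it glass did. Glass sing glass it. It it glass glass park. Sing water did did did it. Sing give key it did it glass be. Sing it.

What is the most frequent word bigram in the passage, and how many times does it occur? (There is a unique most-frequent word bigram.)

Bigram frequencies (highest first):
  it glass: 3
  key it: 2
  it it: 2
  did did: 2
  did it: 2
  did water: 1
  … (18 more, each ≤ 1)

"it glass", 3 times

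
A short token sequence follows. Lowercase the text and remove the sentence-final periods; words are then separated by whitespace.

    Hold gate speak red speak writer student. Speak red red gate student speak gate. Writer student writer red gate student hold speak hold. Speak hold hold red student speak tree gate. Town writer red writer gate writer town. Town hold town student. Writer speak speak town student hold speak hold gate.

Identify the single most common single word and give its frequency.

"speak", 10 times

Unigram frequencies (highest first):
  speak: 10
  hold: 8
  gate: 7
  writer: 7
  student: 7
  red: 6
  … (2 more, each ≤ 5)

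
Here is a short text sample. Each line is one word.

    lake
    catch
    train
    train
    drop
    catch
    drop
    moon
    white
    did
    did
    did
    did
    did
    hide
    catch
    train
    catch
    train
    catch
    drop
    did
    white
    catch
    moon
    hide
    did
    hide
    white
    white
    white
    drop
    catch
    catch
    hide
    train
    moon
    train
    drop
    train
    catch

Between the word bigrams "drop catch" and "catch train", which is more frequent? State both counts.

"catch train" (3 vs 2)

"drop catch": 2 occurrences
"catch train": 3 occurrences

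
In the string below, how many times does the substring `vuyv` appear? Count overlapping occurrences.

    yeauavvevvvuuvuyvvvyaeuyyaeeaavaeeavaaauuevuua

Sliding a length-4 window over the 46 characters (43 positions):
  position 14–17: vuyv

1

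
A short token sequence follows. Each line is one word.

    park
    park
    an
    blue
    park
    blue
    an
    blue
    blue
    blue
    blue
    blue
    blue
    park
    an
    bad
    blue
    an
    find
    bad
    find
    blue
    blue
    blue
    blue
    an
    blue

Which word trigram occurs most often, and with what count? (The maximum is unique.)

Trigram frequencies (highest first):
  blue blue blue: 6
  blue an blue: 2
  park park an: 1
  park an blue: 1
  an blue park: 1
  blue park blue: 1
  … (13 more, each ≤ 1)

"blue blue blue", 6 times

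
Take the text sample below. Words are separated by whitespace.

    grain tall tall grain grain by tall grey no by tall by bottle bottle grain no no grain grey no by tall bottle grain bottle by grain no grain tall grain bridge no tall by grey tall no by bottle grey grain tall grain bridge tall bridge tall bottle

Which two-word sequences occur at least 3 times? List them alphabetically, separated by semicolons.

by tall; grain tall; no by; tall grain

Bigram counts meeting the condition (at least 3 times):
  by tall: 3
  grain tall: 3
  no by: 3
  tall grain: 3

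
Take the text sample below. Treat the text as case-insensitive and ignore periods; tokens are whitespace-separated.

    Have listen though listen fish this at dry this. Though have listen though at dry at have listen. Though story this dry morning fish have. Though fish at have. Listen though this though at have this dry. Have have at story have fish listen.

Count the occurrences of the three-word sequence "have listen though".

Scanning the 42 overlapping trigram windows for "have listen though":
  position 1–3: have listen though
  position 11–13: have listen though
  position 17–19: have listen though
  position 29–31: have listen though

4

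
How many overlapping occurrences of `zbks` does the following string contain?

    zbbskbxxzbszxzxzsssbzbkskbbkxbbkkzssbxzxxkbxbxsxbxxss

1

Sliding a length-4 window over the 53 characters (50 positions):
  position 21–24: zbks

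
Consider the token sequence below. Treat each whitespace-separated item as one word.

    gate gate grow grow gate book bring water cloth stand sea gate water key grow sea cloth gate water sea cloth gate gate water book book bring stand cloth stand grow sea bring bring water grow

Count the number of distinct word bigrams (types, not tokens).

26

36 tokens → 35 bigram windows in total.
Repeated bigrams (each contributes count−1 duplicates):
  gate water: 3
  book bring: 2
  bring water: 2
  cloth gate: 2
  cloth stand: 2
  gate gate: 2
  grow sea: 2
  sea cloth: 2
9 duplicate windows → 35 − 9 = 26 distinct.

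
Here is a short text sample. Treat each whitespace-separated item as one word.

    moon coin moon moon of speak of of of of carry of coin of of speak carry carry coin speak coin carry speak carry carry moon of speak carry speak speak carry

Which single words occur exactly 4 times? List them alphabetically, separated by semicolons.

coin; moon

Unigram counts meeting the condition (exactly 4 times):
  coin: 4
  moon: 4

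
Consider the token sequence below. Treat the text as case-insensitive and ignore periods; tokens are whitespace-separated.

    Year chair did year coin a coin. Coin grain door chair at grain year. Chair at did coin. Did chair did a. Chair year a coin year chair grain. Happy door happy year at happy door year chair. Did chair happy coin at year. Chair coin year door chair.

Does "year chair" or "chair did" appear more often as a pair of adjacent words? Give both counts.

"year chair" (5 vs 3)

"year chair": 5 occurrences
"chair did": 3 occurrences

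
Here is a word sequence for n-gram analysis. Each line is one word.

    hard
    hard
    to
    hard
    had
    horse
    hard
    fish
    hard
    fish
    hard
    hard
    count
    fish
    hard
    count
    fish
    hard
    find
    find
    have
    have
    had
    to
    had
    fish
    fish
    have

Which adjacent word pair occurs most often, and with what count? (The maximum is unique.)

Bigram frequencies (highest first):
  fish hard: 4
  hard hard: 2
  hard fish: 2
  hard count: 2
  count fish: 2
  hard to: 1
  … (14 more, each ≤ 1)

"fish hard", 4 times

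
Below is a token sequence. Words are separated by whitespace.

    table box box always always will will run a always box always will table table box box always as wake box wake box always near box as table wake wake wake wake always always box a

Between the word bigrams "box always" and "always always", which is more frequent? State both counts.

"box always": 4 occurrences
"always always": 2 occurrences

"box always" (4 vs 2)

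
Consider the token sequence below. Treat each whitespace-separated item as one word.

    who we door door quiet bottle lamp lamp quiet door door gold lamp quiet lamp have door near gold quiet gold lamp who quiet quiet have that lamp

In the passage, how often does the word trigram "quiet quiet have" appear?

Scanning the 26 overlapping trigram windows for "quiet quiet have":
  position 24–26: quiet quiet have

1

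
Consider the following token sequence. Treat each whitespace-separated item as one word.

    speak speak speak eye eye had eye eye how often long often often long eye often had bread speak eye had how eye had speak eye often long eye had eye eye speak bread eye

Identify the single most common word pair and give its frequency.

"eye had", 4 times

Bigram frequencies (highest first):
  eye had: 4
  speak eye: 3
  eye eye: 3
  often long: 3
  speak speak: 2
  had eye: 2
  … (15 more, each ≤ 2)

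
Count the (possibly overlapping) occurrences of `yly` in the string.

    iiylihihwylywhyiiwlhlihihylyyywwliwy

Sliding a length-3 window over the 36 characters (34 positions):
  position 10–12: yly
  position 26–28: yly

2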